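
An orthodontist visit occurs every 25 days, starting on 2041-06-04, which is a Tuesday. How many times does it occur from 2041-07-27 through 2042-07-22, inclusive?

14

Occurrences land 25·i days after 2041-06-04 for i = 0, 1, 2, …
2041-07-27 is 53 days after the start; 53 ÷ 25 = 2 remainder 3; since the remainder is 3, round up to i = 3. First occurrence in the window: #4 on 2041-08-18 (3×25 = 75 days in).
2042-07-22 is 413 days after the start; 413 ÷ 25 = 16 remainder 13. Last occurrence in the window: #17 on 2042-07-09.
Occurrences #4 through #17: 14 in total.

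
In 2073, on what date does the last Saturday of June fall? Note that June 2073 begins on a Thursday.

June 2073 begins on a Thursday, so the first Saturday is June 3 (2 days later).
June 2073 has 30 days. Adding weeks: 3, 10, 17, 24 — the last one ≤ 30 is the 24th.

24 June 2073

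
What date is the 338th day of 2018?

2018-12-04

January has 31 days (338 − 31 = 307 remain).
February has 28 days (307 − 28 = 279 remain).
March has 31 days (279 − 31 = 248 remain).
April has 30 days (248 − 30 = 218 remain).
May has 31 days (218 − 31 = 187 remain).
June has 30 days (187 − 30 = 157 remain).
July has 31 days (157 − 31 = 126 remain).
August has 31 days (126 − 31 = 95 remain).
September has 30 days (95 − 30 = 65 remain).
October has 31 days (65 − 31 = 34 remain).
November has 30 days (34 − 30 = 4 remain).
4 into December → December 4.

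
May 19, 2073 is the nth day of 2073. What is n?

Days in months before May: 31 + 28 + 31 + 30 = 120.
Plus 19 days into May → day 139.

139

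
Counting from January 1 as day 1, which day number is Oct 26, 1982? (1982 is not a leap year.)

299

Days in months before Oct: 31 + 28 + 31 + 30 + 31 + 30 + 31 + 31 + 30 = 273.
Plus 26 days into Oct → day 299.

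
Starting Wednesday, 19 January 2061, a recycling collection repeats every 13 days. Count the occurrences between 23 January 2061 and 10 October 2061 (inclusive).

20

Occurrences land 13·i days after 19 January 2061 for i = 0, 1, 2, …
23 January 2061 is 4 days after the start; 4 ÷ 13 = 0 remainder 4; since the remainder is 4, round up to i = 1. First occurrence in the window: #2 on 1 February 2061 (1×13 = 13 days in).
10 October 2061 is 264 days after the start; 264 ÷ 13 = 20 remainder 4. Last occurrence in the window: #21 on 6 October 2061.
Occurrences #2 through #21: 20 in total.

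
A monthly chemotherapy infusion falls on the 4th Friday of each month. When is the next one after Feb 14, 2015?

Feb 2015 starts on a Sunday; its first Friday is the 6th, so the 4th Friday is the 27th — Feb 27, 2015.
Feb 27, 2015 is after Feb 14, 2015, so that is the next one.

Feb 27, 2015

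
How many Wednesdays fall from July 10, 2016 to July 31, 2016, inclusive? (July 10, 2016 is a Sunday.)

July 10, 2016 is a Sunday; the first Wednesday on or after it is July 13, 2016 (3 days later).
From July 13, 2016 to July 31, 2016 is 31 − 13 = 18 days.
18 ÷ 7 = 2 full weeks with remainder 4, so 2 more Wednesdays after the first → 3.

3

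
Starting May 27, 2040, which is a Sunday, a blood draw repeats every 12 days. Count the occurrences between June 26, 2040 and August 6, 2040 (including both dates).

3

Occurrences land 12·i days after May 27, 2040 for i = 0, 1, 2, …
June 26, 2040 is 30 days after the start; 30 ÷ 12 = 2 remainder 6; since the remainder is 6, round up to i = 3. First occurrence in the window: #4 on July 2, 2040 (3×12 = 36 days in).
August 6, 2040 is 71 days after the start; 71 ÷ 12 = 5 remainder 11. Last occurrence in the window: #6 on July 26, 2040.
Occurrences #4 through #6: 3 in total.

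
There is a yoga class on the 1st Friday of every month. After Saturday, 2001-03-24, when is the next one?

2001-04-06

March 2001 starts on a Thursday, so its 1st Friday is 2001-03-02 (1 day in).
That is not after 2001-03-24, so look at April 2001.
April 2001 starts on a Sunday, so its 1st Friday is 2001-04-06 (5 days in).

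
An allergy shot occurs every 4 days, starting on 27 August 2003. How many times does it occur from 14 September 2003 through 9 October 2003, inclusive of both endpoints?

Occurrences land 4·i days after 27 August 2003 for i = 0, 1, 2, …
14 September 2003 is 18 days after the start; 18 ÷ 4 = 4 remainder 2; since the remainder is 2, round up to i = 5. First occurrence in the window: #6 on 16 September 2003 (5×4 = 20 days in).
9 October 2003 is 43 days after the start; 43 ÷ 4 = 10 remainder 3. Last occurrence in the window: #11 on 6 October 2003.
Occurrences #6 through #11: 6 in total.

6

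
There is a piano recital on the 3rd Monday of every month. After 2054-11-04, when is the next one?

2054-11-16

November 2054 starts on a Sunday; its first Monday is the 2nd, so the 3rd Monday is the 16th — 2054-11-16.
2054-11-16 is after 2054-11-04, so that is the next one.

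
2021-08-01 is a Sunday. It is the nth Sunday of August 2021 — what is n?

1st

Day 1 falls in week ⌈1/7⌉ of the month.
Days 1–7 hold the 1st Sunday, 8–14 the 2nd, 15–21 the 3rd, 22–28 the 4th, 29–31 the 5th.
1 is in the range for the 1st.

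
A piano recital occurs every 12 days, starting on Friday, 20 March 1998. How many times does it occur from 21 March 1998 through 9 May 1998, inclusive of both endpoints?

Occurrences land 12·i days after 20 March 1998 for i = 0, 1, 2, …
21 March 1998 is 1 day after the start; 1 ÷ 12 = 0 remainder 1; since the remainder is 1, round up to i = 1. First occurrence in the window: #2 on 1 April 1998 (1×12 = 12 days in).
9 May 1998 is 50 days after the start; 50 ÷ 12 = 4 remainder 2. Last occurrence in the window: #5 on 7 May 1998.
Occurrences #2 through #5: 4 in total.

4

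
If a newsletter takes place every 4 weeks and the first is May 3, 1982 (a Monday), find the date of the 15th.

May 30, 1983

The 15th occurrence is 14 intervals after the first: 14 × 28 = 392 days after May 3, 1982.
May has 31 days — 28 days to the end of May leaves 364.
June has 30 days (334 left).
July has 31 days (303 left).
August has 31 days (272 left).
September has 30 days (242 left).
October has 31 days (211 left).
November has 30 days (181 left).
December has 31 days (150 left).
January has 31 days (119 left).
February has 28 days (91 left).
March has 31 days (60 left).
April has 30 days (30 left).
30 days into May → May 30, 1983.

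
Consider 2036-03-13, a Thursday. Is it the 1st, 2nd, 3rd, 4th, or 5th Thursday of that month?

Day 13 falls in week ⌈13/7⌉ of the month.
Days 1–7 hold the 1st Thursday, 8–14 the 2nd, 15–21 the 3rd, 22–28 the 4th, 29–31 the 5th.
13 is in the range for the 2nd.

2nd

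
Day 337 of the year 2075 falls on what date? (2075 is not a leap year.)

January has 31 days (337 − 31 = 306 remain).
February has 28 days (306 − 28 = 278 remain).
March has 31 days (278 − 31 = 247 remain).
April has 30 days (247 − 30 = 217 remain).
May has 31 days (217 − 31 = 186 remain).
June has 30 days (186 − 30 = 156 remain).
July has 31 days (156 − 31 = 125 remain).
August has 31 days (125 − 31 = 94 remain).
September has 30 days (94 − 30 = 64 remain).
October has 31 days (64 − 31 = 33 remain).
November has 30 days (33 − 30 = 3 remain).
3 into December → December 3.

3 December 2075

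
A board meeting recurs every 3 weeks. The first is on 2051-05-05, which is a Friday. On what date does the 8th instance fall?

2051-09-29

The 8th occurrence is 7 intervals after the first: 7 × 21 = 147 days after 2051-05-05.
May has 31 days — 26 days to the end of May leaves 121.
June has 30 days (91 left).
July has 31 days (60 left).
August has 31 days (29 left).
29 days into September → 2051-09-29.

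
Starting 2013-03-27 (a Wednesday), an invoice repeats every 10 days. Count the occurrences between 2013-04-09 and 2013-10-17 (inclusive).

19

Occurrences land 10·i days after 2013-03-27 for i = 0, 1, 2, …
2013-04-09 is 13 days after the start; 13 ÷ 10 = 1 remainder 3; since the remainder is 3, round up to i = 2. First occurrence in the window: #3 on 2013-04-16 (2×10 = 20 days in).
2013-10-17 is 204 days after the start; 204 ÷ 10 = 20 remainder 4. Last occurrence in the window: #21 on 2013-10-13.
Occurrences #3 through #21: 19 in total.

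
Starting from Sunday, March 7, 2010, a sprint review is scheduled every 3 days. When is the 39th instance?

The 39th occurrence is 38 intervals after the first: 38 × 3 = 114 days after March 7, 2010.
March has 31 days — 24 days to the end of March leaves 90.
April has 30 days (60 left).
May has 31 days (29 left).
29 days into June → June 29, 2010.

June 29, 2010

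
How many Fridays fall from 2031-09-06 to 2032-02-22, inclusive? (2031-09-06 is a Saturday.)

2031-09-06 is a Saturday; the first Friday on or after it is 2031-09-12 (6 days later).
From 2031-09-12 to 2032-02-22: 18 + 31 + 30 + 31 + 31 + 22 = 163 days (rest of September, October, November, December, January, February).
163 ÷ 7 = 23 full weeks with remainder 2, so 23 more Fridays after the first → 24.

24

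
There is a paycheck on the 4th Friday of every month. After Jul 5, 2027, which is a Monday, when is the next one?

Jul 2027 starts on a Thursday; its first Friday is the 2nd, so the 4th Friday is the 23rd — Jul 23, 2027.
Jul 23, 2027 is after Jul 5, 2027, so that is the next one.

Jul 23, 2027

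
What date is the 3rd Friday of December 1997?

19 December 1997

December 1997 begins on a Monday, so the first Friday is December 5 (4 days later).
The 3rd Friday is 2 weeks later: 5 + 14 = 19.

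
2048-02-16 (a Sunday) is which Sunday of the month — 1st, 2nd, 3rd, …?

Day 16 falls in week ⌈16/7⌉ of the month.
Days 1–7 hold the 1st Sunday, 8–14 the 2nd, 15–21 the 3rd, 22–28 the 4th, 29–31 the 5th.
16 is in the range for the 3rd.

3rd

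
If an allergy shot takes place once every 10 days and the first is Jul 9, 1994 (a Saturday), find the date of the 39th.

Jul 24, 1995

The 39th occurrence is 38 intervals after the first: 38 × 10 = 380 days after Jul 9, 1994.
Jul has 31 days — 22 days to the end of Jul leaves 358.
Aug has 31 days (327 left).
Sep has 30 days (297 left).
Oct has 31 days (266 left).
Nov has 30 days (236 left).
Dec has 31 days (205 left).
Jan has 31 days (174 left).
Feb has 28 days (146 left).
Mar has 31 days (115 left).
Apr has 30 days (85 left).
May has 31 days (54 left).
Jun has 30 days (24 left).
24 days into Jul → Jul 24, 1995.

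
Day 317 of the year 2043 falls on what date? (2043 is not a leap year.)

January has 31 days (317 − 31 = 286 remain).
February has 28 days (286 − 28 = 258 remain).
March has 31 days (258 − 31 = 227 remain).
April has 30 days (227 − 30 = 197 remain).
May has 31 days (197 − 31 = 166 remain).
June has 30 days (166 − 30 = 136 remain).
July has 31 days (136 − 31 = 105 remain).
August has 31 days (105 − 31 = 74 remain).
September has 30 days (74 − 30 = 44 remain).
October has 31 days (44 − 31 = 13 remain).
13 into November → November 13.

2043-11-13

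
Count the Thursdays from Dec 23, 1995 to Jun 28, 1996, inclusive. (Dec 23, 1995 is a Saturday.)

27

Dec 23, 1995 is a Saturday; the first Thursday on or after it is Dec 28, 1995 (5 days later).
From Dec 28, 1995 to Jun 28, 1996: 3 + 31 + 29 + 31 + 30 + 31 + 28 = 183 days (rest of Dec, Jan, Feb, Mar, Apr, May, Jun).
183 ÷ 7 = 26 full weeks with remainder 1, so 26 more Thursdays after the first → 27.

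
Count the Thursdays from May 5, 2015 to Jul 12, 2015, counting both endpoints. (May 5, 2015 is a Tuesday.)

May 5, 2015 is a Tuesday; the first Thursday on or after it is May 7, 2015 (2 days later).
From May 7, 2015 to Jul 12, 2015: 24 + 30 + 12 = 66 days (rest of May, Jun, Jul).
66 ÷ 7 = 9 full weeks with remainder 3, so 9 more Thursdays after the first → 10.

10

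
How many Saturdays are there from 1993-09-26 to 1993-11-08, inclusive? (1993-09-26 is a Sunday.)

1993-09-26 is a Sunday; the first Saturday on or after it is 1993-10-02 (6 days later).
From 1993-10-02 to 1993-11-08: 29 + 8 = 37 days (rest of October, November).
37 ÷ 7 = 5 full weeks with remainder 2, so 5 more Saturdays after the first → 6.

6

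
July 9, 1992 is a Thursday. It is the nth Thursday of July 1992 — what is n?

2nd

Day 9 falls in week ⌈9/7⌉ of the month.
Days 1–7 hold the 1st Thursday, 8–14 the 2nd, 15–21 the 3rd, 22–28 the 4th, 29–31 the 5th.
9 is in the range for the 2nd.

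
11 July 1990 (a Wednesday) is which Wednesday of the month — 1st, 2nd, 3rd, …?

Day 11 falls in week ⌈11/7⌉ of the month.
Days 1–7 hold the 1st Wednesday, 8–14 the 2nd, 15–21 the 3rd, 22–28 the 4th, 29–31 the 5th.
11 is in the range for the 2nd.

2nd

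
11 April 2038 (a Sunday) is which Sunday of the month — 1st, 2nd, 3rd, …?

Day 11 falls in week ⌈11/7⌉ of the month.
Days 1–7 hold the 1st Sunday, 8–14 the 2nd, 15–21 the 3rd, 22–28 the 4th, 29–31 the 5th.
11 is in the range for the 2nd.

2nd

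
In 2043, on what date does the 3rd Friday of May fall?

May 2043 begins on a Friday, so the first Friday is May 1.
The 3rd Friday is 2 weeks later: 1 + 14 = 15.

15 May 2043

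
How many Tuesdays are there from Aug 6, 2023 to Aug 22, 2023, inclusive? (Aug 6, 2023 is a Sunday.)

3

Aug 6, 2023 is a Sunday; the first Tuesday on or after it is Aug 8, 2023 (2 days later).
From Aug 8, 2023 to Aug 22, 2023 is 22 − 8 = 14 days.
14 ÷ 7 = 2 full weeks with remainder 0, so 2 more Tuesdays after the first → 3.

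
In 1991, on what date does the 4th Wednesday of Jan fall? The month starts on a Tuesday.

Jan 23, 1991

Jan 1991 begins on a Tuesday, so the first Wednesday is Jan 2 (1 day later).
The 4th Wednesday is 3 weeks later: 2 + 21 = 23.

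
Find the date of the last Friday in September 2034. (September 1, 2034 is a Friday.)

September 2034 begins on a Friday, so the first Friday is September 1.
September 2034 has 30 days. Adding weeks: 1, 8, 15, 22, 29 — the last one ≤ 30 is the 29th.

2034-09-29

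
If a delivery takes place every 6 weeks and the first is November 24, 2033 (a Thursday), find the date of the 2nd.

January 5, 2034

The 2nd occurrence is 1 interval after the first: 1 × 42 = 42 days after November 24, 2033.
November has 30 days — 6 days to the end of November leaves 36.
December has 31 days (5 left).
5 days into January → January 5, 2034.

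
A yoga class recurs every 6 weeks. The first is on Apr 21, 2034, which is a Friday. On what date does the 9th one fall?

The 9th occurrence is 8 intervals after the first: 8 × 42 = 336 days after Apr 21, 2034.
Apr has 30 days — 9 days to the end of Apr leaves 327.
May has 31 days (296 left).
Jun has 30 days (266 left).
Jul has 31 days (235 left).
Aug has 31 days (204 left).
Sep has 30 days (174 left).
Oct has 31 days (143 left).
Nov has 30 days (113 left).
Dec has 31 days (82 left).
Jan has 31 days (51 left).
Feb has 28 days (23 left).
23 days into Mar → Mar 23, 2035.

Mar 23, 2035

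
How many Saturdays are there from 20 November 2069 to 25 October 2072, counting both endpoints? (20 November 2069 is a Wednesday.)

153

20 November 2069 is a Wednesday; the first Saturday on or after it is 23 November 2069 (3 days later).
From 23 November 2069 to 25 October 2072: 38 + 365 + 365 + 299 = 1067 days (rest of 2069, 2070, 2071, to 25 October 2072 in 2072).
1067 ÷ 7 = 152 full weeks with remainder 3, so 152 more Saturdays after the first → 153.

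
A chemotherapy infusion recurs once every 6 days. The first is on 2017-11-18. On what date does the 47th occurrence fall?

2018-08-21

The 47th occurrence is 46 intervals after the first: 46 × 6 = 276 days after 2017-11-18.
November has 30 days — 12 days to the end of November leaves 264.
December has 31 days (233 left).
January has 31 days (202 left).
February has 28 days (174 left).
March has 31 days (143 left).
April has 30 days (113 left).
May has 31 days (82 left).
June has 30 days (52 left).
July has 31 days (21 left).
21 days into August → 2018-08-21.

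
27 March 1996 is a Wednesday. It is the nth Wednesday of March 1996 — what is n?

4th

Day 27 falls in week ⌈27/7⌉ of the month.
Days 1–7 hold the 1st Wednesday, 8–14 the 2nd, 15–21 the 3rd, 22–28 the 4th, 29–31 the 5th.
27 is in the range for the 4th.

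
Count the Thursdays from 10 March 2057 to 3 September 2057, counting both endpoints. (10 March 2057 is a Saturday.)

10 March 2057 is a Saturday; the first Thursday on or after it is 15 March 2057 (5 days later).
From 15 March 2057 to 3 September 2057: 16 + 30 + 31 + 30 + 31 + 31 + 3 = 172 days (rest of March, April, May, June, July, August, September).
172 ÷ 7 = 24 full weeks with remainder 4, so 24 more Thursdays after the first → 25.

25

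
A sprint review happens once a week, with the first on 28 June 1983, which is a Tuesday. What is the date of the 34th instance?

The 34th occurrence is 33 intervals after the first: 33 × 7 = 231 days after 28 June 1983.
June has 30 days — 2 days to the end of June leaves 229.
July has 31 days (198 left).
August has 31 days (167 left).
September has 30 days (137 left).
October has 31 days (106 left).
November has 30 days (76 left).
December has 31 days (45 left).
January has 31 days (14 left).
14 days into February → 14 February 1984.

14 February 1984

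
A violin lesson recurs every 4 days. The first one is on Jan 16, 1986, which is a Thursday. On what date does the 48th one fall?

Jul 23, 1986

The 48th occurrence is 47 intervals after the first: 47 × 4 = 188 days after Jan 16, 1986.
Jan has 31 days — 15 days to the end of Jan leaves 173.
Feb has 28 days (145 left).
Mar has 31 days (114 left).
Apr has 30 days (84 left).
May has 31 days (53 left).
Jun has 30 days (23 left).
23 days into Jul → Jul 23, 1986.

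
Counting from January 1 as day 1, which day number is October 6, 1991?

279

Days in months before October: 31 + 28 + 31 + 30 + 31 + 30 + 31 + 31 + 30 = 273.
Plus 6 days into October → day 279.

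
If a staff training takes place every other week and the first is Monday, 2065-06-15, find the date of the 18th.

The 18th occurrence is 17 intervals after the first: 17 × 14 = 238 days after 2065-06-15.
June has 30 days — 15 days to the end of June leaves 223.
July has 31 days (192 left).
August has 31 days (161 left).
September has 30 days (131 left).
October has 31 days (100 left).
November has 30 days (70 left).
December has 31 days (39 left).
January has 31 days (8 left).
8 days into February → 2066-02-08.

2066-02-08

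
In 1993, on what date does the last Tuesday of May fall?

May 1993 begins on a Saturday, so the first Tuesday is May 4 (3 days later).
May 1993 has 31 days. Adding weeks: 4, 11, 18, 25 — the last one ≤ 31 is the 25th.

May 25, 1993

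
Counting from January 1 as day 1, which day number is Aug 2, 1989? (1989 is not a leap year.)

Days in months before Aug: 31 + 28 + 31 + 30 + 31 + 30 + 31 = 212.
Plus 2 days into Aug → day 214.

214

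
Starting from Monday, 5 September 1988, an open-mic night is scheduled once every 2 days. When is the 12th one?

27 September 1988

The 12th occurrence is 11 intervals after the first: 11 × 2 = 22 days after 5 September 1988.
22 days later is 27 September 1988.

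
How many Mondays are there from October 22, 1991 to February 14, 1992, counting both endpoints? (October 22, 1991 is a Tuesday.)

16

October 22, 1991 is a Tuesday; the first Monday on or after it is October 28, 1991 (6 days later).
From October 28, 1991 to February 14, 1992: 3 + 30 + 31 + 31 + 14 = 109 days (rest of October, November, December, January, February).
109 ÷ 7 = 15 full weeks with remainder 4, so 15 more Mondays after the first → 16.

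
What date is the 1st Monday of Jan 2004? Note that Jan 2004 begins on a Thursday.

Jan 5, 2004

Jan 2004 begins on a Thursday, so the first Monday is Jan 5 (4 days later).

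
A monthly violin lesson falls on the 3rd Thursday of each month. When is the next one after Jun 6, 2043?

Jun 18, 2043

Jun 2043 starts on a Monday; its first Thursday is the 4th, so the 3rd Thursday is the 18th — Jun 18, 2043.
Jun 18, 2043 is after Jun 6, 2043, so that is the next one.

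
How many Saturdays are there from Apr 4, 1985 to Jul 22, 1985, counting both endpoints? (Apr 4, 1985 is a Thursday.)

Apr 4, 1985 is a Thursday; the first Saturday on or after it is Apr 6, 1985 (2 days later).
From Apr 6, 1985 to Jul 22, 1985: 24 + 31 + 30 + 22 = 107 days (rest of Apr, May, Jun, Jul).
107 ÷ 7 = 15 full weeks with remainder 2, so 15 more Saturdays after the first → 16.

16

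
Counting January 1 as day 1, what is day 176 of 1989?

1989-06-25

January has 31 days (176 − 31 = 145 remain).
February has 28 days (145 − 28 = 117 remain).
March has 31 days (117 − 31 = 86 remain).
April has 30 days (86 − 30 = 56 remain).
May has 31 days (56 − 31 = 25 remain).
25 into June → June 25.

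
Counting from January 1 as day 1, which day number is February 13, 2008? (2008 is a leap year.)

Days in months before February: 31 = 31.
Plus 13 days into February → day 44.

44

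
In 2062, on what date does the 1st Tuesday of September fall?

The first Tuesday of September 2062 is September 5.

5 September 2062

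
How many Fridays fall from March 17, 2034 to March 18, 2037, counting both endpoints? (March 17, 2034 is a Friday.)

157

March 17, 2034 is a Friday; the first Friday on or after it is March 17, 2034.
From March 17, 2034 to March 18, 2037: 289 + 365 + 366 + 77 = 1097 days (rest of 2034, 2035, 2036, to March 18, 2037 in 2037).
1097 ÷ 7 = 156 full weeks with remainder 5, so 156 more Fridays after the first → 157.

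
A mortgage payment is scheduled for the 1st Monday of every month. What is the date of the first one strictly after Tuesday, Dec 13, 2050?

Jan 2, 2051

Dec 2050 starts on a Thursday, so its 1st Monday is Dec 5, 2050 (4 days in).
That is not after Dec 13, 2050, so look at Jan 2051.
Jan 2051 starts on a Sunday, so its 1st Monday is Jan 2, 2051 (1 day in).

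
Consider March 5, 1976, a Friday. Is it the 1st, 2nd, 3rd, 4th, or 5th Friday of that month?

1st

Day 5 falls in week ⌈5/7⌉ of the month.
Days 1–7 hold the 1st Friday, 8–14 the 2nd, 15–21 the 3rd, 22–28 the 4th, 29–31 the 5th.
5 is in the range for the 1st.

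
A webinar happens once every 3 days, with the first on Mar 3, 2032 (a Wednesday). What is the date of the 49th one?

The 49th occurrence is 48 intervals after the first: 48 × 3 = 144 days after Mar 3, 2032.
Mar has 31 days — 28 days to the end of Mar leaves 116.
Apr has 30 days (86 left).
May has 31 days (55 left).
Jun has 30 days (25 left).
25 days into Jul → Jul 25, 2032.

Jul 25, 2032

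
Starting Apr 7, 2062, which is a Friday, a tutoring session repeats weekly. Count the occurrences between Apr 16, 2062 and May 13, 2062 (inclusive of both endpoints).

Occurrences land 7·i days after Apr 7, 2062 for i = 0, 1, 2, …
Apr 16, 2062 is 9 days after the start; 9 ÷ 7 = 1 remainder 2; since the remainder is 2, round up to i = 2. First occurrence in the window: #3 on Apr 21, 2062 (2×7 = 14 days in).
May 13, 2062 is 36 days after the start; 36 ÷ 7 = 5 remainder 1. Last occurrence in the window: #6 on May 12, 2062.
Occurrences #3 through #6: 4 in total.

4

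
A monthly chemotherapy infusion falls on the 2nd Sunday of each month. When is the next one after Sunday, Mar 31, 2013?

Apr 14, 2013

Mar 2013 starts on a Friday; its first Sunday is the 3rd, so the 2nd Sunday is the 10th — Mar 10, 2013.
That is not after Mar 31, 2013, so look at Apr 2013.
Apr 2013 starts on a Monday; its first Sunday is the 7th, so the 2nd Sunday is the 14th — Apr 14, 2013.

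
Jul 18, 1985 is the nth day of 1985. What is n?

199

Days in months before Jul: 31 + 28 + 31 + 30 + 31 + 30 = 181.
Plus 18 days into Jul → day 199.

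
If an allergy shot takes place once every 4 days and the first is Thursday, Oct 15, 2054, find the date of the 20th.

The 20th occurrence is 19 intervals after the first: 19 × 4 = 76 days after Oct 15, 2054.
Oct has 31 days — 16 days to the end of Oct leaves 60.
Nov has 30 days (30 left).
30 days into Dec → Dec 30, 2054.

Dec 30, 2054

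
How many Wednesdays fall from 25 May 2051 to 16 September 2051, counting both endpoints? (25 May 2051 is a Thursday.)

16

25 May 2051 is a Thursday; the first Wednesday on or after it is 31 May 2051 (6 days later).
From 31 May 2051 to 16 September 2051: 0 + 30 + 31 + 31 + 16 = 108 days (rest of May, June, July, August, September).
108 ÷ 7 = 15 full weeks with remainder 3, so 15 more Wednesdays after the first → 16.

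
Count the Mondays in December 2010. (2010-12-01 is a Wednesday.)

2010-12-01 is a Wednesday; the first Monday on or after it is 2010-12-06 (5 days later).
From 2010-12-06 to 2010-12-31 is 31 − 6 = 25 days.
25 ÷ 7 = 3 full weeks with remainder 4, so 3 more Mondays after the first → 4.

4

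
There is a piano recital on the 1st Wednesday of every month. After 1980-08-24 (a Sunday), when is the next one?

August 1980 starts on a Friday, so its 1st Wednesday is 1980-08-06 (5 days in).
That is not after 1980-08-24, so look at September 1980.
September 1980 starts on a Monday, so its 1st Wednesday is 1980-09-03 (2 days in).

1980-09-03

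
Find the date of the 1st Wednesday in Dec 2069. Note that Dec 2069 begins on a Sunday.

Dec 4, 2069

Dec 2069 begins on a Sunday, so the first Wednesday is Dec 4 (3 days later).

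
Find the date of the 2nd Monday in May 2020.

The first Monday of May 2020 is May 4.
The 2nd Monday is 1 weeks later: 4 + 7 = 11.

11 May 2020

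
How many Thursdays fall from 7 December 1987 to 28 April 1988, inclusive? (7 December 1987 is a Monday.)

7 December 1987 is a Monday; the first Thursday on or after it is 10 December 1987 (3 days later).
From 10 December 1987 to 28 April 1988: 21 + 31 + 29 + 31 + 28 = 140 days (rest of December, January, February, March, April).
140 ÷ 7 = 20 full weeks with remainder 0, so 20 more Thursdays after the first → 21.

21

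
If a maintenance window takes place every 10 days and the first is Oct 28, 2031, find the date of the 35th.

The 35th occurrence is 34 intervals after the first: 34 × 10 = 340 days after Oct 28, 2031.
Oct has 31 days — 3 days to the end of Oct leaves 337.
Nov has 30 days (307 left).
Dec has 31 days (276 left).
Jan has 31 days (245 left).
Feb has 29 days (216 left).
Mar has 31 days (185 left).
Apr has 30 days (155 left).
May has 31 days (124 left).
Jun has 30 days (94 left).
Jul has 31 days (63 left).
Aug has 31 days (32 left).
Sep has 30 days (2 left).
2 days into Oct → Oct 2, 2032.

Oct 2, 2032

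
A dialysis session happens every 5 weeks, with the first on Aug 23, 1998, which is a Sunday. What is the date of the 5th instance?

Jan 10, 1999

The 5th occurrence is 4 intervals after the first: 4 × 35 = 140 days after Aug 23, 1998.
Aug has 31 days — 8 days to the end of Aug leaves 132.
Sep has 30 days (102 left).
Oct has 31 days (71 left).
Nov has 30 days (41 left).
Dec has 31 days (10 left).
10 days into Jan → Jan 10, 1999.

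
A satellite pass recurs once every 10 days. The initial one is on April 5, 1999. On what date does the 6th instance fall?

May 25, 1999

The 6th occurrence is 5 intervals after the first: 5 × 10 = 50 days after April 5, 1999.
April has 30 days — 25 days to the end of April leaves 25.
25 days into May → May 25, 1999.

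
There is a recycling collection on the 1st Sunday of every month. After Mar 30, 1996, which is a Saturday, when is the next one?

Mar 1996 starts on a Friday, so its 1st Sunday is Mar 3, 1996 (2 days in).
That is not after Mar 30, 1996, so look at Apr 1996.
Apr 1996 starts on a Monday, so its 1st Sunday is Apr 7, 1996 (6 days in).

Apr 7, 1996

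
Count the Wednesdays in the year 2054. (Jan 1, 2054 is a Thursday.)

52

Jan 1, 2054 is a Thursday; the first Wednesday on or after it is Jan 7, 2054 (6 days later).
From Jan 7, 2054 to Dec 31, 2054: 24 + 28 + 31 + 30 + 31 + 30 + 31 + 31 + 30 + 31 + 30 + 31 = 358 days (rest of Jan, Feb, Mar, Apr, May, Jun, Jul, Aug, Sep, Oct, Nov, Dec).
358 ÷ 7 = 51 full weeks with remainder 1, so 51 more Wednesdays after the first → 52.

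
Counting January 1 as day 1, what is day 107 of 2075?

Apr 17, 2075

Jan has 31 days (107 − 31 = 76 remain).
Feb has 28 days (76 − 28 = 48 remain).
Mar has 31 days (48 − 31 = 17 remain).
17 into Apr → Apr 17.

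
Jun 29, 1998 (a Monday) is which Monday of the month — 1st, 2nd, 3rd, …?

Day 29 falls in week ⌈29/7⌉ of the month.
Days 1–7 hold the 1st Monday, 8–14 the 2nd, 15–21 the 3rd, 22–28 the 4th, 29–31 the 5th.
29 is in the range for the 5th.

5th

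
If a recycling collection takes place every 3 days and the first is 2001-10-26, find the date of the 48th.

2002-03-16

The 48th occurrence is 47 intervals after the first: 47 × 3 = 141 days after 2001-10-26.
October has 31 days — 5 days to the end of October leaves 136.
November has 30 days (106 left).
December has 31 days (75 left).
January has 31 days (44 left).
February has 28 days (16 left).
16 days into March → 2002-03-16.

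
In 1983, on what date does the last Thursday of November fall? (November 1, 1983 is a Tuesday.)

November 1983 begins on a Tuesday, so the first Thursday is November 3 (2 days later).
November 1983 has 30 days. Adding weeks: 3, 10, 17, 24 — the last one ≤ 30 is the 24th.

24 November 1983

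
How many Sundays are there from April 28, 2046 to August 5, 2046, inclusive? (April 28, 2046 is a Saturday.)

April 28, 2046 is a Saturday; the first Sunday on or after it is April 29, 2046 (1 day later).
From April 29, 2046 to August 5, 2046: 1 + 31 + 30 + 31 + 5 = 98 days (rest of April, May, June, July, August).
98 ÷ 7 = 14 full weeks with remainder 0, so 14 more Sundays after the first → 15.

15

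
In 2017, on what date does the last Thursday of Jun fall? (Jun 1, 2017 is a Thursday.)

Jun 29, 2017

Jun 2017 begins on a Thursday, so the first Thursday is Jun 1.
Jun 2017 has 30 days. Adding weeks: 1, 8, 15, 22, 29 — the last one ≤ 30 is the 29th.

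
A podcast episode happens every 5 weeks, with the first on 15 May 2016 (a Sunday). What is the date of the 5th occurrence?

The 5th occurrence is 4 intervals after the first: 4 × 35 = 140 days after 15 May 2016.
May has 31 days — 16 days to the end of May leaves 124.
June has 30 days (94 left).
July has 31 days (63 left).
August has 31 days (32 left).
September has 30 days (2 left).
2 days into October → 2 October 2016.

2 October 2016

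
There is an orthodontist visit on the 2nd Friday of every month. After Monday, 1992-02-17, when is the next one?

February 1992 starts on a Saturday; its first Friday is the 7th, so the 2nd Friday is the 14th — 1992-02-14.
That is not after 1992-02-17, so look at March 1992.
March 1992 starts on a Sunday; its first Friday is the 6th, so the 2nd Friday is the 13th — 1992-03-13.

1992-03-13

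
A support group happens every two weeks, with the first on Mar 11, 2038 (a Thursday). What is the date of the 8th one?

Jun 17, 2038

The 8th occurrence is 7 intervals after the first: 7 × 14 = 98 days after Mar 11, 2038.
Mar has 31 days — 20 days to the end of Mar leaves 78.
Apr has 30 days (48 left).
May has 31 days (17 left).
17 days into Jun → Jun 17, 2038.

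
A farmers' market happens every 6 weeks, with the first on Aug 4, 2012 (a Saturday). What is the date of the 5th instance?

Jan 19, 2013

The 5th occurrence is 4 intervals after the first: 4 × 42 = 168 days after Aug 4, 2012.
Aug has 31 days — 27 days to the end of Aug leaves 141.
Sep has 30 days (111 left).
Oct has 31 days (80 left).
Nov has 30 days (50 left).
Dec has 31 days (19 left).
19 days into Jan → Jan 19, 2013.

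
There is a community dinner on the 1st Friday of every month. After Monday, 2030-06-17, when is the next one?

June 2030 starts on a Saturday, so its 1st Friday is 2030-06-07 (6 days in).
That is not after 2030-06-17, so look at July 2030.
July 2030 starts on a Monday, so its 1st Friday is 2030-07-05 (4 days in).

2030-07-05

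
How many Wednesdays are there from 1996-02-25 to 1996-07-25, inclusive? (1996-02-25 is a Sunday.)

22

1996-02-25 is a Sunday; the first Wednesday on or after it is 1996-02-28 (3 days later).
From 1996-02-28 to 1996-07-25: 1 + 31 + 30 + 31 + 30 + 25 = 148 days (rest of February, March, April, May, June, July).
148 ÷ 7 = 21 full weeks with remainder 1, so 21 more Wednesdays after the first → 22.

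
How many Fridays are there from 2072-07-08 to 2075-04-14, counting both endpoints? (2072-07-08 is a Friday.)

145

2072-07-08 is a Friday; the first Friday on or after it is 2072-07-08.
From 2072-07-08 to 2075-04-14: 176 + 365 + 365 + 104 = 1010 days (rest of 2072, 2073, 2074, to 2075-04-14 in 2075).
1010 ÷ 7 = 144 full weeks with remainder 2, so 144 more Fridays after the first → 145.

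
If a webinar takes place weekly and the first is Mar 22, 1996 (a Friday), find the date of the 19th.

Jul 26, 1996

The 19th occurrence is 18 intervals after the first: 18 × 7 = 126 days after Mar 22, 1996.
Mar has 31 days — 9 days to the end of Mar leaves 117.
Apr has 30 days (87 left).
May has 31 days (56 left).
Jun has 30 days (26 left).
26 days into Jul → Jul 26, 1996.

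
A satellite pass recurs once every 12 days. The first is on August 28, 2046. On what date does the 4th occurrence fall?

The 4th occurrence is 3 intervals after the first: 3 × 12 = 36 days after August 28, 2046.
August has 31 days — 3 days to the end of August leaves 33.
September has 30 days (3 left).
3 days into October → October 3, 2046.

October 3, 2046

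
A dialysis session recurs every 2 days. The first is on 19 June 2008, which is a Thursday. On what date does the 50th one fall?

The 50th occurrence is 49 intervals after the first: 49 × 2 = 98 days after 19 June 2008.
June has 30 days — 11 days to the end of June leaves 87.
July has 31 days (56 left).
August has 31 days (25 left).
25 days into September → 25 September 2008.

25 September 2008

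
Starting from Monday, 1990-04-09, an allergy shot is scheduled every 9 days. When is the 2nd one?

1990-04-18

The 2nd occurrence is 1 interval after the first: 1 × 9 = 9 days after 1990-04-09.
9 days later is 1990-04-18.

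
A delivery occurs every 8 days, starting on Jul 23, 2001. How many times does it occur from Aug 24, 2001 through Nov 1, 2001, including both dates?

9

Occurrences land 8·i days after Jul 23, 2001 for i = 0, 1, 2, …
Aug 24, 2001 is 32 days after the start; 32 ÷ 8 = 4 remainder 0. First occurrence in the window: #5 on Aug 24, 2001 (4×8 = 32 days in).
Nov 1, 2001 is 101 days after the start; 101 ÷ 8 = 12 remainder 5. Last occurrence in the window: #13 on Oct 27, 2001.
Occurrences #5 through #13: 9 in total.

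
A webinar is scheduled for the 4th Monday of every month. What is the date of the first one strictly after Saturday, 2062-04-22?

April 2062 starts on a Saturday; its first Monday is the 3rd, so the 4th Monday is the 24th — 2062-04-24.
2062-04-24 is after 2062-04-22, so that is the next one.

2062-04-24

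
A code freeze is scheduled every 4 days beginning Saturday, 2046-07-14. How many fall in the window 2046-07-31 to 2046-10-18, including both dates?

Occurrences land 4·i days after 2046-07-14 for i = 0, 1, 2, …
2046-07-31 is 17 days after the start; 17 ÷ 4 = 4 remainder 1; since the remainder is 1, round up to i = 5. First occurrence in the window: #6 on 2046-08-03 (5×4 = 20 days in).
2046-10-18 is 96 days after the start; 96 ÷ 4 = 24 remainder 0. Last occurrence in the window: #25 on 2046-10-18.
Occurrences #6 through #25: 20 in total.

20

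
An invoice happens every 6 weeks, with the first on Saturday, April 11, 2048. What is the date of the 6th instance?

The 6th occurrence is 5 intervals after the first: 5 × 42 = 210 days after April 11, 2048.
April has 30 days — 19 days to the end of April leaves 191.
May has 31 days (160 left).
June has 30 days (130 left).
July has 31 days (99 left).
August has 31 days (68 left).
September has 30 days (38 left).
October has 31 days (7 left).
7 days into November → November 7, 2048.

November 7, 2048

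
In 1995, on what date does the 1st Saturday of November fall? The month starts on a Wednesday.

November 1995 begins on a Wednesday, so the first Saturday is November 4 (3 days later).

1995-11-04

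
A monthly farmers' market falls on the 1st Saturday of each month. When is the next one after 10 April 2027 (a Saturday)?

1 May 2027

April 2027 starts on a Thursday, so its 1st Saturday is 3 April 2027 (2 days in).
That is not after 10 April 2027, so look at May 2027.
May 2027 starts on a Saturday, so its 1st Saturday is 1 May 2027.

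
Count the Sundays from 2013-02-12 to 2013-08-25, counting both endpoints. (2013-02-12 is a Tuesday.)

2013-02-12 is a Tuesday; the first Sunday on or after it is 2013-02-17 (5 days later).
From 2013-02-17 to 2013-08-25: 11 + 31 + 30 + 31 + 30 + 31 + 25 = 189 days (rest of February, March, April, May, June, July, August).
189 ÷ 7 = 27 full weeks with remainder 0, so 27 more Sundays after the first → 28.

28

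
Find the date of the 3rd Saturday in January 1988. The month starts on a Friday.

16 January 1988

January 1988 begins on a Friday, so the first Saturday is January 2 (1 day later).
The 3rd Saturday is 2 weeks later: 2 + 14 = 16.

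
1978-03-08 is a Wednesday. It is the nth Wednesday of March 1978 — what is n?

Day 8 falls in week ⌈8/7⌉ of the month.
Days 1–7 hold the 1st Wednesday, 8–14 the 2nd, 15–21 the 3rd, 22–28 the 4th, 29–31 the 5th.
8 is in the range for the 2nd.

2nd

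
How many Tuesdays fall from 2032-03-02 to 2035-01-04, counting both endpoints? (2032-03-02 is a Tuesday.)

2032-03-02 is a Tuesday; the first Tuesday on or after it is 2032-03-02.
From 2032-03-02 to 2035-01-04: 304 + 365 + 365 + 4 = 1038 days (rest of 2032, 2033, 2034, to 2035-01-04 in 2035).
1038 ÷ 7 = 148 full weeks with remainder 2, so 148 more Tuesdays after the first → 149.

149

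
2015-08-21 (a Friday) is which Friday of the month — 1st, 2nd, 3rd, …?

Day 21 falls in week ⌈21/7⌉ of the month.
Days 1–7 hold the 1st Friday, 8–14 the 2nd, 15–21 the 3rd, 22–28 the 4th, 29–31 the 5th.
21 is in the range for the 3rd.

3rd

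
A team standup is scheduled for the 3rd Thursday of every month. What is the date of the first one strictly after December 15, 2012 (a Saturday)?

December 2012 starts on a Saturday; its first Thursday is the 6th, so the 3rd Thursday is the 20th — December 20, 2012.
December 20, 2012 is after December 15, 2012, so that is the next one.

December 20, 2012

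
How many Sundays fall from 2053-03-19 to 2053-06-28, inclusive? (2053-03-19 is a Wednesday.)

14

2053-03-19 is a Wednesday; the first Sunday on or after it is 2053-03-23 (4 days later).
From 2053-03-23 to 2053-06-28: 8 + 30 + 31 + 28 = 97 days (rest of March, April, May, June).
97 ÷ 7 = 13 full weeks with remainder 6, so 13 more Sundays after the first → 14.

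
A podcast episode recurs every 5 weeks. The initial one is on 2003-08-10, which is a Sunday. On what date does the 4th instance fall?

The 4th occurrence is 3 intervals after the first: 3 × 35 = 105 days after 2003-08-10.
August has 31 days — 21 days to the end of August leaves 84.
September has 30 days (54 left).
October has 31 days (23 left).
23 days into November → 2003-11-23.

2003-11-23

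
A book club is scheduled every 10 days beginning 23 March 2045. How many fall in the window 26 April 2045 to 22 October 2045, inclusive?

Occurrences land 10·i days after 23 March 2045 for i = 0, 1, 2, …
26 April 2045 is 34 days after the start; 34 ÷ 10 = 3 remainder 4; since the remainder is 4, round up to i = 4. First occurrence in the window: #5 on 2 May 2045 (4×10 = 40 days in).
22 October 2045 is 213 days after the start; 213 ÷ 10 = 21 remainder 3. Last occurrence in the window: #22 on 19 October 2045.
Occurrences #5 through #22: 18 in total.

18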